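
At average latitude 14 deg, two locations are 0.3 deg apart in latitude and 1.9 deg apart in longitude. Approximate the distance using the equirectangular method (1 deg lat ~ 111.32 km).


dlat_km = 0.3 * 111.32 = 33.396
dlon_km = 1.9 * 111.32 * cos(14) ≈ 205.225
dist = sqrt(33.396^2 + 205.225^2) ≈ 207.9 km

207.9 km


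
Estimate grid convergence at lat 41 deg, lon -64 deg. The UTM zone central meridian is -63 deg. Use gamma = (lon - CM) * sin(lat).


gamma = (-64 - -63) * sin(41) = -1 * 0.656059 = -0.656 degrees

-0.656 degrees


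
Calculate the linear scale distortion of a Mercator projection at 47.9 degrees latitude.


SF = 1 / cos(47.9) = 1 / 0.670427 = 1.492

1.492


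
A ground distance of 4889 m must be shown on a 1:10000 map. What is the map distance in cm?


map_cm = 4889 * 100 / 10000 = 48.89 cm

48.89 cm


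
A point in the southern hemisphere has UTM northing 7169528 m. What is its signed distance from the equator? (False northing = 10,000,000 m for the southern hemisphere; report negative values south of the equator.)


For southern: actual = 7169528 - 10000000 = -2830472 m

-2830472 m


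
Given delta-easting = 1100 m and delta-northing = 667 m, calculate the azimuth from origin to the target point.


az = atan2(1100, 667) = 58.8 deg
adjusted to 0-360: 58.8 degrees

58.8 degrees


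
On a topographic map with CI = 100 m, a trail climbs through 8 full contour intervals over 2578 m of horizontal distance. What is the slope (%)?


elevation change = 8 * 100 = 800 m
slope = 800 / 2578 * 100 = 31.0%

31.0%


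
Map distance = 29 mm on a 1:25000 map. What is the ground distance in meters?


ground = 29 mm * 25000 / 1000 = 725.0 m

725.0 m


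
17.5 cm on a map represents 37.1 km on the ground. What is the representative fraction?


ground = 37.1 km = 3710000 cm; RF denominator = ground / map = 3710000 / 17.5 = 212000; RF = 1:212000

1:212000


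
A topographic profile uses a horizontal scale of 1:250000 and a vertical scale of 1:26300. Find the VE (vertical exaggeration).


VE = horizontal_scale / vertical_scale = 250000 / 26300 ≈ 9.5

9.5x


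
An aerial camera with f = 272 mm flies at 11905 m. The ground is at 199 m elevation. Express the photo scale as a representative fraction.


scale = f / (H - h) = 272 mm / 11706 m = 272 / 11706000 = 1:43037

1:43037


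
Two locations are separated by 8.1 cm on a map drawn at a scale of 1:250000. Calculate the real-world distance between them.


ground = 8.1 cm * 250000 / 100 = 20250.0 m = 20.25 km

20.25 km


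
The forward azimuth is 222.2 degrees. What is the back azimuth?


back azimuth = (222.2 + 180) mod 360 = 42.2 degrees

42.2 degrees


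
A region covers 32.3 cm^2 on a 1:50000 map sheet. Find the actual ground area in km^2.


ground_area = 32.3 * (50000/100)^2 = 8075000.0 m^2 = 8.075 km^2

8.075 km^2


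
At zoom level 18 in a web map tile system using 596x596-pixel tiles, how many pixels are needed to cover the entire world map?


tiles per axis = 2^18 = 262144
total tiles = 262144^2 = 68719476736
pixels per axis = 262144 * 596 = 156237824
total pixels = 156237824^2 = 24410257648254976

24410257648254976 pixels


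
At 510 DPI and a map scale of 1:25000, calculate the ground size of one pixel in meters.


pixel_cm = 2.54 / 510 ≈ 0.00498 cm
ground = pixel_cm * 25000 / 100 = 2.54 * 25000 / (510 * 100) = 63500 / 51000 ≈ 1.25 m

1.25 m


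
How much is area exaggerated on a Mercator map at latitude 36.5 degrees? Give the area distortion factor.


area_distortion = 1/cos^2(36.5) = 1.548

1.548


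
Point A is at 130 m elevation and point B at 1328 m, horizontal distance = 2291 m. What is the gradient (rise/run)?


gradient = (1328 - 130) / 2291 = 1198 / 2291 = 0.5229

0.5229


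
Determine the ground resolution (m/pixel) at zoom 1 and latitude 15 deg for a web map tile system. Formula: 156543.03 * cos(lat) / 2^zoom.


res = 156543.03 * cos(15) / 2^1 = 156543.03 * 0.96592583 / 2 = 75604.48 m/pixel

75604.48 m/pixel


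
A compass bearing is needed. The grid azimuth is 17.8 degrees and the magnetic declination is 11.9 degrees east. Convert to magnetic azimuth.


magnetic azimuth = grid azimuth - declination (east +ve)
mag_az = 17.8 - 11.9 = 5.9 degrees

5.9 degrees


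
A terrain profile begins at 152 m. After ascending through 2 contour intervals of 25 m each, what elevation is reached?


elevation = 152 + 2 * 25 = 202 m

202 m


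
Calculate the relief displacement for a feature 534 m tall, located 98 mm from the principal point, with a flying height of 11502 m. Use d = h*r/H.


d = h * r / H = 534 * 98 / 11502 = 4.55 mm

4.55 mm


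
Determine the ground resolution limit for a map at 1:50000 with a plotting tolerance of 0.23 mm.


ground = 0.23 mm * 50000 / 1000 = 11.5 m

11.5 m


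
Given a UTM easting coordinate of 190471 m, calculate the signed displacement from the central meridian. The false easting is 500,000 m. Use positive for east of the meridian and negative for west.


displacement = 190471 - 500000 = -309529 m

-309529 m


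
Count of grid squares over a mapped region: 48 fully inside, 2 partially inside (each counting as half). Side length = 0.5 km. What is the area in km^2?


effective squares = 48 + 2 * 0.5 = 49.0
area = 49.0 * 0.25 = 12.25 km^2

12.25 km^2


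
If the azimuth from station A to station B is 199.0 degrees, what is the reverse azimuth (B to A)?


back azimuth = (199.0 + 180) mod 360 = 19.0 degrees

19.0 degrees


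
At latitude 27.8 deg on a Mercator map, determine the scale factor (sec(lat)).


SF = 1 / cos(27.8) = 1 / 0.884581 = 1.13

1.13


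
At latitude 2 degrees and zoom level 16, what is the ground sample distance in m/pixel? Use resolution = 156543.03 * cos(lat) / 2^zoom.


res = 156543.03 * cos(2) / 2^16 = 156543.03 * 0.99939083 / 65536 = 2.39 m/pixel

2.39 m/pixel


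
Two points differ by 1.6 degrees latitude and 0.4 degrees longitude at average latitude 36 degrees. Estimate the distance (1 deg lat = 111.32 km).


dlat_km = 1.6 * 111.32 = 178.112
dlon_km = 0.4 * 111.32 * cos(36) ≈ 36.024
dist = sqrt(178.112^2 + 36.024^2) ≈ 181.7 km

181.7 km


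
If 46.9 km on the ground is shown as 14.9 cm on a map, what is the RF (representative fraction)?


ground = 46.9 km = 4690000 cm; RF denominator = ground / map = 4690000 / 14.9 ≈ 314765; RF = 1:314765

1:314765


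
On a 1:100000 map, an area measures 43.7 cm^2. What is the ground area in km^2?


ground_area = 43.7 * (100000/100)^2 = 43700000.0 m^2 = 43.7 km^2

43.7 km^2


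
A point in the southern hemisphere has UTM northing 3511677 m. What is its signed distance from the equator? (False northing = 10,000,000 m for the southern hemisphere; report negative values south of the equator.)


For southern: actual = 3511677 - 10000000 = -6488323 m

-6488323 m


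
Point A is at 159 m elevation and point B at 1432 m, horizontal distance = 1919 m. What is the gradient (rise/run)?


gradient = (1432 - 159) / 1919 = 1273 / 1919 = 0.6634

0.6634


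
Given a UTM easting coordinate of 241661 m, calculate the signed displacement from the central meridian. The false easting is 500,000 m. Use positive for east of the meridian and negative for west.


displacement = 241661 - 500000 = -258339 m

-258339 m


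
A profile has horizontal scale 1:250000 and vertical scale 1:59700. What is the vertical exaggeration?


VE = horizontal_scale / vertical_scale = 250000 / 59700 ≈ 4.2

4.2x


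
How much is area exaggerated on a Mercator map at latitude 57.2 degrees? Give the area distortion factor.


area_distortion = 1/cos^2(57.2) = 3.408

3.408


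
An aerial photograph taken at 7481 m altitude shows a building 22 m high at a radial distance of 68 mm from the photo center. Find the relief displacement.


d = h * r / H = 22 * 68 / 7481 = 0.2 mm

0.2 mm


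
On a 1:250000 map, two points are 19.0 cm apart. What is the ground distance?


ground = 19.0 cm * 250000 / 100 = 47500.0 m = 47.5 km

47.5 km


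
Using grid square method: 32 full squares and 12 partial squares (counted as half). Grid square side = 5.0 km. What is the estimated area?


effective squares = 32 + 12 * 0.5 = 38.0
area = 38.0 * 25.0 = 950.0 km^2

950.0 km^2


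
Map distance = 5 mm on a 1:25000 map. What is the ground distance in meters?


ground = 5 mm * 25000 / 1000 = 125.0 m

125.0 m


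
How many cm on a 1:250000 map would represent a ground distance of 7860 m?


map_cm = 7860 * 100 / 250000 = 3.144 cm ≈ 3.14 cm

3.14 cm


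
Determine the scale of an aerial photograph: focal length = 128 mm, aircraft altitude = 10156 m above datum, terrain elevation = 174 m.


scale = f / (H - h) = 128 mm / 9982 m = 128 / 9982000 = 1:77984

1:77984


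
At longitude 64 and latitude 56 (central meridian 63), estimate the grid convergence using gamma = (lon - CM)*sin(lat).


gamma = (64 - 63) * sin(56) = 1 * 0.829038 = 0.829 degrees

0.829 degrees


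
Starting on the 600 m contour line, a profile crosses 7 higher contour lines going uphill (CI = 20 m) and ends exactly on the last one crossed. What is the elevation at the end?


elevation = 600 + 7 * 20 = 740 m

740 m


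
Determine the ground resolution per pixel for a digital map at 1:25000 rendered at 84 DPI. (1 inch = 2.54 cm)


pixel_cm = 2.54 / 84 ≈ 0.030238 cm
ground = pixel_cm * 25000 / 100 = 2.54 * 25000 / (84 * 100) = 63500 / 8400 ≈ 7.56 m

7.56 m


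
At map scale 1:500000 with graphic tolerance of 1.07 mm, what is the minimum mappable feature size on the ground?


ground = 1.07 mm * 500000 / 1000 = 535.0 m

535.0 m


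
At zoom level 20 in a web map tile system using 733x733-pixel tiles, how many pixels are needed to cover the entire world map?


tiles per axis = 2^20 = 1048576
total tiles = 1048576^2 = 1099511627776
pixels per axis = 1048576 * 733 = 768606208
total pixels = 768606208^2 = 590755502976139264

590755502976139264 pixels


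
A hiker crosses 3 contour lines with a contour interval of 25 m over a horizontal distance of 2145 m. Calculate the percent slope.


elevation change = 3 * 25 = 75 m
slope = 75 / 2145 * 100 = 3.5%

3.5%


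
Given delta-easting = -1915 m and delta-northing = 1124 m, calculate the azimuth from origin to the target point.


az = atan2(-1915, 1124) = -59.6 deg
adjusted to 0-360: 300.4 degrees

300.4 degrees


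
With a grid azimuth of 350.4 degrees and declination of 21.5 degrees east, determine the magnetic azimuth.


magnetic azimuth = grid azimuth - declination (east +ve)
mag_az = 350.4 - 21.5 = 328.9 degrees

328.9 degrees


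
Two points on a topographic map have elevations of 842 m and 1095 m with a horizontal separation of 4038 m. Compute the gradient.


gradient = (1095 - 842) / 4038 = 253 / 4038 = 0.0627

0.0627


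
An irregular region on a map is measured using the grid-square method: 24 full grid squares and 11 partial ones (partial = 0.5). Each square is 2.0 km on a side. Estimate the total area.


effective squares = 24 + 11 * 0.5 = 29.5
area = 29.5 * 4.0 = 118.0 km^2

118.0 km^2


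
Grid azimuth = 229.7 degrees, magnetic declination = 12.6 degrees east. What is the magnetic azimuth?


magnetic azimuth = grid azimuth - declination (east +ve)
mag_az = 229.7 - 12.6 = 217.1 degrees

217.1 degrees


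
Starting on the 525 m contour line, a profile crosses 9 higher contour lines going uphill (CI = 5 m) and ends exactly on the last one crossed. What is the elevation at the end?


elevation = 525 + 9 * 5 = 570 m

570 m


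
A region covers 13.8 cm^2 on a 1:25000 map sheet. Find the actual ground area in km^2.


ground_area = 13.8 * (25000/100)^2 = 862500.0 m^2 = 0.8625 km^2 ≈ 0.863 km^2

0.863 km^2


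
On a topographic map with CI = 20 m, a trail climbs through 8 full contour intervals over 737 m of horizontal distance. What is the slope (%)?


elevation change = 8 * 20 = 160 m
slope = 160 / 737 * 100 = 21.7%

21.7%


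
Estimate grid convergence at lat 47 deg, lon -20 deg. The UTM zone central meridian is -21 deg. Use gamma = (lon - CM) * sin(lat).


gamma = (-20 - -21) * sin(47) = 1 * 0.731354 = 0.731 degrees

0.731 degrees


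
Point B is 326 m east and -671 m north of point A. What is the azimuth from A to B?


az = atan2(326, -671) = 154.1 deg
adjusted to 0-360: 154.1 degrees

154.1 degrees


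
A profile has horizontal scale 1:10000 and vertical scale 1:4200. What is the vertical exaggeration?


VE = horizontal_scale / vertical_scale = 10000 / 4200 ≈ 2.4

2.4x


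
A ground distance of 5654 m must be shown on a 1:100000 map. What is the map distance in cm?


map_cm = 5654 * 100 / 100000 = 5.654 cm ≈ 5.65 cm

5.65 cm


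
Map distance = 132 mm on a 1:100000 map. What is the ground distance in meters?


ground = 132 mm * 100000 / 1000 = 13200.0 m

13200.0 m


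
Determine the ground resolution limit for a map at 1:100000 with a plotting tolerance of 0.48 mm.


ground = 0.48 mm * 100000 / 1000 = 48.0 m

48.0 m


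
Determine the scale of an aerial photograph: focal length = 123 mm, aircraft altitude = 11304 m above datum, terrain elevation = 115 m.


scale = f / (H - h) = 123 mm / 11189 m = 123 / 11189000 = 1:90967

1:90967


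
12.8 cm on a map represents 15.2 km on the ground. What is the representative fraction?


ground = 15.2 km = 1520000 cm; RF denominator = ground / map = 1520000 / 12.8 = 118750; RF = 1:118750

1:118750


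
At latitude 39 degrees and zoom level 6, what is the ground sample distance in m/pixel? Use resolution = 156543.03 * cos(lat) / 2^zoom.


res = 156543.03 * cos(39) / 2^6 = 156543.03 * 0.77714596 / 64 = 1900.89 m/pixel

1900.89 m/pixel


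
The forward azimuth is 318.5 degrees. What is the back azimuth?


back azimuth = (318.5 + 180) mod 360 = 138.5 degrees

138.5 degrees


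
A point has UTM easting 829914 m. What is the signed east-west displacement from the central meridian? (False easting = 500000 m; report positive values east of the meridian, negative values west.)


displacement = 829914 - 500000 = 329914 m

329914 m


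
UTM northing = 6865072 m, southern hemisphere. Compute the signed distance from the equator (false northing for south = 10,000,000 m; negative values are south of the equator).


For southern: actual = 6865072 - 10000000 = -3134928 m

-3134928 m


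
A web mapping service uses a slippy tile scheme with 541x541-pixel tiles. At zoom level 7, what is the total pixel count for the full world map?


tiles per axis = 2^7 = 128
total tiles = 128^2 = 16384
pixels per axis = 128 * 541 = 69248
total pixels = 69248^2 = 4795285504

4795285504 pixels


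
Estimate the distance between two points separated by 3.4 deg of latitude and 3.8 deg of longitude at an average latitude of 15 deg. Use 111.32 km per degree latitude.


dlat_km = 3.4 * 111.32 = 378.488
dlon_km = 3.8 * 111.32 * cos(15) ≈ 408.602
dist = sqrt(378.488^2 + 408.602^2) ≈ 557.0 km

557.0 km


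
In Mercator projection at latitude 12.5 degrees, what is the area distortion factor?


area_distortion = 1/cos^2(12.5) = 1.049

1.049


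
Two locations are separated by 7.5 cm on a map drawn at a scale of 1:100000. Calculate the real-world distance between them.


ground = 7.5 cm * 100000 / 100 = 7500.0 m = 7.5 km

7.5 km


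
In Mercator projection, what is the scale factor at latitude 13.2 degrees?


SF = 1 / cos(13.2) = 1 / 0.973579 = 1.027

1.027


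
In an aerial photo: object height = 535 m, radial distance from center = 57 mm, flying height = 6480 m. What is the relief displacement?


d = h * r / H = 535 * 57 / 6480 = 4.71 mm

4.71 mm


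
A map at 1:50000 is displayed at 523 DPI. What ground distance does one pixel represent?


pixel_cm = 2.54 / 523 ≈ 0.004857 cm
ground = pixel_cm * 50000 / 100 = 2.54 * 50000 / (523 * 100) = 127000 / 52300 ≈ 2.43 m

2.43 m


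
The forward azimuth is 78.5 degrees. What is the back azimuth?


back azimuth = (78.5 + 180) mod 360 = 258.5 degrees

258.5 degrees


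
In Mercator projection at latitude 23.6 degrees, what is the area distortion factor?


area_distortion = 1/cos^2(23.6) = 1.191

1.191


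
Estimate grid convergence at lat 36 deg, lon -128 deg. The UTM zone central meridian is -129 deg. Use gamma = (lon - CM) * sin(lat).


gamma = (-128 - -129) * sin(36) = 1 * 0.587785 = 0.588 degrees

0.588 degrees


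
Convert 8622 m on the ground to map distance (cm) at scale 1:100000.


map_cm = 8622 * 100 / 100000 = 8.622 cm ≈ 8.62 cm

8.62 cm


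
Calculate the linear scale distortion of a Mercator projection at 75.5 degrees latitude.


SF = 1 / cos(75.5) = 1 / 0.25038 = 3.994

3.994


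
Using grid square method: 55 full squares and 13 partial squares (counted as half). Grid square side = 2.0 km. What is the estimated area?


effective squares = 55 + 13 * 0.5 = 61.5
area = 61.5 * 4.0 = 246.0 km^2

246.0 km^2


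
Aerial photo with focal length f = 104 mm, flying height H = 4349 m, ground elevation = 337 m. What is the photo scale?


scale = f / (H - h) = 104 mm / 4012 m = 104 / 4012000 = 1:38577

1:38577


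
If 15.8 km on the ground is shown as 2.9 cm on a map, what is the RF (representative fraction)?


ground = 15.8 km = 1580000 cm; RF denominator = ground / map = 1580000 / 2.9 ≈ 544828; RF = 1:544828

1:544828


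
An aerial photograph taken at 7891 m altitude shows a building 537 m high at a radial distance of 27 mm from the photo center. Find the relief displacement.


d = h * r / H = 537 * 27 / 7891 = 1.84 mm

1.84 mm


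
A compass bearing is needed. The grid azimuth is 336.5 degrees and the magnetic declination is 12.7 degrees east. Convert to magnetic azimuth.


magnetic azimuth = grid azimuth - declination (east +ve)
mag_az = 336.5 - 12.7 = 323.8 degrees

323.8 degrees


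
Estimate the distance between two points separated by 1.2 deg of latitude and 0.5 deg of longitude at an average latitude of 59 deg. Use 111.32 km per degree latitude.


dlat_km = 1.2 * 111.32 = 133.584
dlon_km = 0.5 * 111.32 * cos(59) ≈ 28.667
dist = sqrt(133.584^2 + 28.667^2) ≈ 136.6 km

136.6 km


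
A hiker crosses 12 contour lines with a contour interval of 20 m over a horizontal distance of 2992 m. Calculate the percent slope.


elevation change = 12 * 20 = 240 m
slope = 240 / 2992 * 100 = 8.0%

8.0%


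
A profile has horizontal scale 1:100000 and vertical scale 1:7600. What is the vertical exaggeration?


VE = horizontal_scale / vertical_scale = 100000 / 7600 ≈ 13.2

13.2x


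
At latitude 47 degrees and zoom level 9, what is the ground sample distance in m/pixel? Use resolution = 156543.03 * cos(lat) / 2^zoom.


res = 156543.03 * cos(47) / 2^9 = 156543.03 * 0.68199836 / 512 = 208.52 m/pixel

208.52 m/pixel


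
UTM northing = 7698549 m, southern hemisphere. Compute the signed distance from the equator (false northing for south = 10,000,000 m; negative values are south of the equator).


For southern: actual = 7698549 - 10000000 = -2301451 m

-2301451 m


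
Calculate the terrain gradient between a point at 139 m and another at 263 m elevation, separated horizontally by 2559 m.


gradient = (263 - 139) / 2559 = 124 / 2559 = 0.0485

0.0485


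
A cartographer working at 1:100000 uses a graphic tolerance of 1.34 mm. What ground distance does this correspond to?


ground = 1.34 mm * 100000 / 1000 = 134.0 m

134.0 m


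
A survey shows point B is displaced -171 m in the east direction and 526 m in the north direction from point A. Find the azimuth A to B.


az = atan2(-171, 526) = -18.0 deg
adjusted to 0-360: 342.0 degrees

342.0 degrees


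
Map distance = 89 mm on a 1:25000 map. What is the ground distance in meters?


ground = 89 mm * 25000 / 1000 = 2225.0 m

2225.0 m


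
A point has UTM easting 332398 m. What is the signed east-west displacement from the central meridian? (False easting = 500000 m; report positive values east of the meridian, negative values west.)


displacement = 332398 - 500000 = -167602 m

-167602 m


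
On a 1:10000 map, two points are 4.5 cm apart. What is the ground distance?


ground = 4.5 cm * 10000 / 100 = 450.0 m

450.0 m


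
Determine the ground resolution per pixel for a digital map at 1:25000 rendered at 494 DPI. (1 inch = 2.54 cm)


pixel_cm = 2.54 / 494 ≈ 0.005142 cm
ground = pixel_cm * 25000 / 100 = 2.54 * 25000 / (494 * 100) = 63500 / 49400 ≈ 1.29 m

1.29 m


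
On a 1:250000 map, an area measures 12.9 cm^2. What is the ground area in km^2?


ground_area = 12.9 * (250000/100)^2 = 80625000.0 m^2 = 80.625 km^2

80.625 km^2


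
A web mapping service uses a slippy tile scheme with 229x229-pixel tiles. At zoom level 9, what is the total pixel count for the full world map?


tiles per axis = 2^9 = 512
total tiles = 512^2 = 262144
pixels per axis = 512 * 229 = 117248
total pixels = 117248^2 = 13747093504

13747093504 pixels


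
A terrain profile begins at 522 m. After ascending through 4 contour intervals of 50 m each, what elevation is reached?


elevation = 522 + 4 * 50 = 722 m

722 m


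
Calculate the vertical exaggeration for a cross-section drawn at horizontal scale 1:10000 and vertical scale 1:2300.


VE = horizontal_scale / vertical_scale = 10000 / 2300 ≈ 4.3

4.3x


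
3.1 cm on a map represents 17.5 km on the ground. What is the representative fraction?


ground = 17.5 km = 1750000 cm; RF denominator = ground / map = 1750000 / 3.1 ≈ 564516; RF = 1:564516

1:564516


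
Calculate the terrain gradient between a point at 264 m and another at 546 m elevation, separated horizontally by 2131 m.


gradient = (546 - 264) / 2131 = 282 / 2131 = 0.1323

0.1323


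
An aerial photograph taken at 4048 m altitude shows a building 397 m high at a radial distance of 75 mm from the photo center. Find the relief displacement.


d = h * r / H = 397 * 75 / 4048 = 7.36 mm

7.36 mm


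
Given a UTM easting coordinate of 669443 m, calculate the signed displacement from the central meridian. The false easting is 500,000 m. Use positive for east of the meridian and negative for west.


displacement = 669443 - 500000 = 169443 m

169443 m


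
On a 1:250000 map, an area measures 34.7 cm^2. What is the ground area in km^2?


ground_area = 34.7 * (250000/100)^2 = 216875000.0 m^2 = 216.875 km^2

216.875 km^2


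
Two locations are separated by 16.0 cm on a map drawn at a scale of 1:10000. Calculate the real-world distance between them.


ground = 16.0 cm * 10000 / 100 = 1600.0 m = 1.6 km

1.6 km


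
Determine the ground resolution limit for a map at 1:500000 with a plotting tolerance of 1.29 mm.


ground = 1.29 mm * 500000 / 1000 = 645.0 m

645.0 m


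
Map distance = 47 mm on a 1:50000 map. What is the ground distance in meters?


ground = 47 mm * 50000 / 1000 = 2350.0 m

2350.0 m


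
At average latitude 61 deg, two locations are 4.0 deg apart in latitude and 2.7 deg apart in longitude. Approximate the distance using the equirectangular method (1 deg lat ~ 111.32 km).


dlat_km = 4.0 * 111.32 = 445.28
dlon_km = 2.7 * 111.32 * cos(61) ≈ 145.716
dist = sqrt(445.28^2 + 145.716^2) ≈ 468.5 km

468.5 km


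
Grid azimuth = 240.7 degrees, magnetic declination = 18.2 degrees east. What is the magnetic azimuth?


magnetic azimuth = grid azimuth - declination (east +ve)
mag_az = 240.7 - 18.2 = 222.5 degrees

222.5 degrees


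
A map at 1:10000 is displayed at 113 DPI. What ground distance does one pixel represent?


pixel_cm = 2.54 / 113 ≈ 0.022478 cm
ground = pixel_cm * 10000 / 100 = 2.54 * 10000 / (113 * 100) = 25400 / 11300 ≈ 2.25 m

2.25 m


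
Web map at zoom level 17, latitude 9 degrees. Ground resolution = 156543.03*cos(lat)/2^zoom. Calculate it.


res = 156543.03 * cos(9) / 2^17 = 156543.03 * 0.98768834 / 131072 = 1.18 m/pixel

1.18 m/pixel


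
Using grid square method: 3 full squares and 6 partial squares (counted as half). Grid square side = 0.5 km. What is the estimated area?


effective squares = 3 + 6 * 0.5 = 6.0
area = 6.0 * 0.25 = 1.5 km^2

1.5 km^2


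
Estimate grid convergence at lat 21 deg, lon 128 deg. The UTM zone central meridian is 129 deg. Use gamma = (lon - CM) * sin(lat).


gamma = (128 - 129) * sin(21) = -1 * 0.358368 = -0.358 degrees

-0.358 degrees


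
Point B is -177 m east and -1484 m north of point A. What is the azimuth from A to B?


az = atan2(-177, -1484) = -173.2 deg
adjusted to 0-360: 186.8 degrees

186.8 degrees


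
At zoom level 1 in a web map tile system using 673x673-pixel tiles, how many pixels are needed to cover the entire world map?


tiles per axis = 2^1 = 2
total tiles = 2^2 = 4
pixels per axis = 2 * 673 = 1346
total pixels = 1346^2 = 1811716

1811716 pixels


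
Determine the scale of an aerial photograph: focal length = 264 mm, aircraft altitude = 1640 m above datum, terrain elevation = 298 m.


scale = f / (H - h) = 264 mm / 1342 m = 264 / 1342000 = 1:5083

1:5083


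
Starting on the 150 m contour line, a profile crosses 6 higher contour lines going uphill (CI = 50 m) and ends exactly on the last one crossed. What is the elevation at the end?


elevation = 150 + 6 * 50 = 450 m

450 m


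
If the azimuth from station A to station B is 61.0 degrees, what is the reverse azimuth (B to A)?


back azimuth = (61.0 + 180) mod 360 = 241.0 degrees

241.0 degrees


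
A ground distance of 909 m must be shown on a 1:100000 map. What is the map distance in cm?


map_cm = 909 * 100 / 100000 = 0.909 cm ≈ 0.91 cm

0.91 cm


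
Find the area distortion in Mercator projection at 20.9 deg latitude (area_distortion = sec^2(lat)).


area_distortion = 1/cos^2(20.9) = 1.146

1.146


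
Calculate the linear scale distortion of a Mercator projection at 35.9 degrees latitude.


SF = 1 / cos(35.9) = 1 / 0.810042 = 1.235

1.235


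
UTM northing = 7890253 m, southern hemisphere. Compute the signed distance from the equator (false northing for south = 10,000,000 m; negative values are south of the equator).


For southern: actual = 7890253 - 10000000 = -2109747 m

-2109747 m


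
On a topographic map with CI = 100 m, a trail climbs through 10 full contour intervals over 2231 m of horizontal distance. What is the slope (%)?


elevation change = 10 * 100 = 1000 m
slope = 1000 / 2231 * 100 = 44.8%

44.8%


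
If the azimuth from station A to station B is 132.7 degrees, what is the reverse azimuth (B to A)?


back azimuth = (132.7 + 180) mod 360 = 312.7 degrees

312.7 degrees


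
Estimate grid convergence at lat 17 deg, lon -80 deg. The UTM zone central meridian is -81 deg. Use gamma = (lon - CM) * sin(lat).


gamma = (-80 - -81) * sin(17) = 1 * 0.292372 = 0.292 degrees

0.292 degrees


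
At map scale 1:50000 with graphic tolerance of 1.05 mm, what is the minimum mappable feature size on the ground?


ground = 1.05 mm * 50000 / 1000 = 52.5 m

52.5 m


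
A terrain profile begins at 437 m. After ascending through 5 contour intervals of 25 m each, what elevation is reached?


elevation = 437 + 5 * 25 = 562 m

562 m


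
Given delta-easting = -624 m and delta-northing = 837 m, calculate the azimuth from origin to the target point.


az = atan2(-624, 837) = -36.7 deg
adjusted to 0-360: 323.3 degrees

323.3 degrees


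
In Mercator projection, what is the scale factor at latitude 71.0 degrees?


SF = 1 / cos(71.0) = 1 / 0.325568 = 3.072

3.072


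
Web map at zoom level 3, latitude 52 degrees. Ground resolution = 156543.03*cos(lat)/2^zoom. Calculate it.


res = 156543.03 * cos(52) / 2^3 = 156543.03 * 0.61566148 / 8 = 12047.19 m/pixel

12047.19 m/pixel


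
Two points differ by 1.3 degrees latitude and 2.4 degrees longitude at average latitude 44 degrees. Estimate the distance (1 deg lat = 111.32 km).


dlat_km = 1.3 * 111.32 = 144.716
dlon_km = 2.4 * 111.32 * cos(44) ≈ 192.185
dist = sqrt(144.716^2 + 192.185^2) ≈ 240.6 km

240.6 km


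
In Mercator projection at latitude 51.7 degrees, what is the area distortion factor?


area_distortion = 1/cos^2(51.7) = 2.603

2.603


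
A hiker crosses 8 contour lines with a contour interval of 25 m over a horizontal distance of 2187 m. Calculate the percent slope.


elevation change = 8 * 25 = 200 m
slope = 200 / 2187 * 100 = 9.1%

9.1%


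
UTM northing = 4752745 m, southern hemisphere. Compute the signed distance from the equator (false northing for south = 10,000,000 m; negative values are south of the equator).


For southern: actual = 4752745 - 10000000 = -5247255 m

-5247255 m


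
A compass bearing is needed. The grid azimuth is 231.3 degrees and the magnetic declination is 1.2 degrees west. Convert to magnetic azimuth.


magnetic azimuth = grid azimuth - declination (east +ve)
mag_az = 231.3 - -1.2 = 232.5 degrees

232.5 degrees


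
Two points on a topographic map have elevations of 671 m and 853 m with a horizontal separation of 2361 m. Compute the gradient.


gradient = (853 - 671) / 2361 = 182 / 2361 = 0.0771

0.0771


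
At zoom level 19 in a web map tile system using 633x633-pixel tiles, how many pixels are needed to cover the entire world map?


tiles per axis = 2^19 = 524288
total tiles = 524288^2 = 274877906944
pixels per axis = 524288 * 633 = 331874304
total pixels = 331874304^2 = 110140553655484416

110140553655484416 pixels


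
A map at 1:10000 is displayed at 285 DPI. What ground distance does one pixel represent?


pixel_cm = 2.54 / 285 ≈ 0.008912 cm
ground = pixel_cm * 10000 / 100 = 2.54 * 10000 / (285 * 100) = 25400 / 28500 ≈ 0.89 m

0.89 m


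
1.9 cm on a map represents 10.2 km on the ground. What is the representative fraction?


ground = 10.2 km = 1020000 cm; RF denominator = ground / map = 1020000 / 1.9 ≈ 536842; RF = 1:536842

1:536842


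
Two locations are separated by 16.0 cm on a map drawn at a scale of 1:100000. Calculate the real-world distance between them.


ground = 16.0 cm * 100000 / 100 = 16000.0 m = 16.0 km

16.0 km


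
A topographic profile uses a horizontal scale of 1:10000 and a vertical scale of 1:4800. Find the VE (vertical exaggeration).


VE = horizontal_scale / vertical_scale = 10000 / 4800 ≈ 2.1

2.1x


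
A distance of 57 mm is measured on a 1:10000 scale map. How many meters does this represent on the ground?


ground = 57 mm * 10000 / 1000 = 570.0 m

570.0 m


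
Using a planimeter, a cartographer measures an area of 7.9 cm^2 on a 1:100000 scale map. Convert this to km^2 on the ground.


ground_area = 7.9 * (100000/100)^2 = 7900000.0 m^2 = 7.9 km^2

7.9 km^2


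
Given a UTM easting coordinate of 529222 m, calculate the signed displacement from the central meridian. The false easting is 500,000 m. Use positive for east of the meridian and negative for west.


displacement = 529222 - 500000 = 29222 m

29222 m


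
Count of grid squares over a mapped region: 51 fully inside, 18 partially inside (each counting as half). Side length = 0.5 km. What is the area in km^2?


effective squares = 51 + 18 * 0.5 = 60.0
area = 60.0 * 0.25 = 15.0 km^2

15.0 km^2


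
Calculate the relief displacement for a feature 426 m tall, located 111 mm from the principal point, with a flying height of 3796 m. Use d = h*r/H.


d = h * r / H = 426 * 111 / 3796 = 12.46 mm

12.46 mm


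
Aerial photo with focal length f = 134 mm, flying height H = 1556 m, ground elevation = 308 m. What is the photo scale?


scale = f / (H - h) = 134 mm / 1248 m = 134 / 1248000 = 1:9313

1:9313


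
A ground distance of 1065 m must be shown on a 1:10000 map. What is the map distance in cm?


map_cm = 1065 * 100 / 10000 = 10.65 cm

10.65 cm


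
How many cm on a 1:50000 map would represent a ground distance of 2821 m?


map_cm = 2821 * 100 / 50000 = 5.642 cm ≈ 5.64 cm

5.64 cm


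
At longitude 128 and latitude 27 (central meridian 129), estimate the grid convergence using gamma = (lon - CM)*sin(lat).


gamma = (128 - 129) * sin(27) = -1 * 0.45399 = -0.454 degrees

-0.454 degrees


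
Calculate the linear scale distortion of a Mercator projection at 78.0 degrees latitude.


SF = 1 / cos(78.0) = 1 / 0.207912 = 4.81

4.81


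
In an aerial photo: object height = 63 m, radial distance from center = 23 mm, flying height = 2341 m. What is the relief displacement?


d = h * r / H = 63 * 23 / 2341 = 0.62 mm

0.62 mm


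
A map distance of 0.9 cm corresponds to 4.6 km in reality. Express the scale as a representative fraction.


ground = 4.6 km = 460000 cm; RF denominator = ground / map = 460000 / 0.9 ≈ 511111; RF = 1:511111

1:511111


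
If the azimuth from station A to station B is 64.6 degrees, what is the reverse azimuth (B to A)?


back azimuth = (64.6 + 180) mod 360 = 244.6 degrees

244.6 degrees


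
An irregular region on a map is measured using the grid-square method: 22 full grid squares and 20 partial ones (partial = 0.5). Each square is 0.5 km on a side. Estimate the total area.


effective squares = 22 + 20 * 0.5 = 32.0
area = 32.0 * 0.25 = 8.0 km^2

8.0 km^2


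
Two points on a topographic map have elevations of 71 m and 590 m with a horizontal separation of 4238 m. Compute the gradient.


gradient = (590 - 71) / 4238 = 519 / 4238 = 0.1225

0.1225


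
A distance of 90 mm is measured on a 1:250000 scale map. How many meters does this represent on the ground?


ground = 90 mm * 250000 / 1000 = 22500.0 m

22500.0 m


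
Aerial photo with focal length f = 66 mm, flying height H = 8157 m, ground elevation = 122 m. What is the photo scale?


scale = f / (H - h) = 66 mm / 8035 m = 66 / 8035000 = 1:121742

1:121742


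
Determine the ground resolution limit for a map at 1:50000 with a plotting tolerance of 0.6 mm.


ground = 0.6 mm * 50000 / 1000 = 30.0 m

30.0 m


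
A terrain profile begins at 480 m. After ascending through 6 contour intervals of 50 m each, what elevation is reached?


elevation = 480 + 6 * 50 = 780 m

780 m


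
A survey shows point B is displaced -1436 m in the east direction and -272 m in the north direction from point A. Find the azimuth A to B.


az = atan2(-1436, -272) = -100.7 deg
adjusted to 0-360: 259.3 degrees

259.3 degrees


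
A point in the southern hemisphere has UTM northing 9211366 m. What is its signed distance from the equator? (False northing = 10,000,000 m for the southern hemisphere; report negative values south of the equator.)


For southern: actual = 9211366 - 10000000 = -788634 m

-788634 m


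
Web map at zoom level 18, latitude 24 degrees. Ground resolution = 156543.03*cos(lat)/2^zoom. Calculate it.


res = 156543.03 * cos(24) / 2^18 = 156543.03 * 0.91354546 / 262144 = 0.55 m/pixel

0.55 m/pixel


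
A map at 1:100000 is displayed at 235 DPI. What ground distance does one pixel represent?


pixel_cm = 2.54 / 235 ≈ 0.010809 cm
ground = pixel_cm * 100000 / 100 = 2.54 * 100000 / (235 * 100) = 254000 / 23500 ≈ 10.81 m

10.81 m


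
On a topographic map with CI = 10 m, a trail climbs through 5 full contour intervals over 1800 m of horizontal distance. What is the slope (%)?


elevation change = 5 * 10 = 50 m
slope = 50 / 1800 * 100 = 2.8%

2.8%


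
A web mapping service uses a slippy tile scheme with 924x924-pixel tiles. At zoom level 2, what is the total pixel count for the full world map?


tiles per axis = 2^2 = 4
total tiles = 4^2 = 16
pixels per axis = 4 * 924 = 3696
total pixels = 3696^2 = 13660416

13660416 pixels


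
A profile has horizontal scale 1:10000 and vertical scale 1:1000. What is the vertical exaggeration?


VE = horizontal_scale / vertical_scale = 10000 / 1000 = 10.0

10.0x


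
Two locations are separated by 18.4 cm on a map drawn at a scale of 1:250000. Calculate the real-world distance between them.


ground = 18.4 cm * 250000 / 100 = 46000.0 m = 46.0 km

46.0 km


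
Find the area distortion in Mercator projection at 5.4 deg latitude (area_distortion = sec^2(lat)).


area_distortion = 1/cos^2(5.4) = 1.009

1.009


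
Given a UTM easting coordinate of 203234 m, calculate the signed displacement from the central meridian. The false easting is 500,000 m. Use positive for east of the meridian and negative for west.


displacement = 203234 - 500000 = -296766 m

-296766 m


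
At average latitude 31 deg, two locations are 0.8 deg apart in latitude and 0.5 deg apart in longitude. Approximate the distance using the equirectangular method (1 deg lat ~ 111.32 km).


dlat_km = 0.8 * 111.32 = 89.056
dlon_km = 0.5 * 111.32 * cos(31) ≈ 47.71
dist = sqrt(89.056^2 + 47.71^2) ≈ 101.0 km

101.0 km


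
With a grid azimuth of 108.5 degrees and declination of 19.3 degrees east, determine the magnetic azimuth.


magnetic azimuth = grid azimuth - declination (east +ve)
mag_az = 108.5 - 19.3 = 89.2 degrees

89.2 degrees


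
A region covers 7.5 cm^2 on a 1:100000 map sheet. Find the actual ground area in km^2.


ground_area = 7.5 * (100000/100)^2 = 7500000.0 m^2 = 7.5 km^2

7.5 km^2


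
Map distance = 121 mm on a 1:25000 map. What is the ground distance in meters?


ground = 121 mm * 25000 / 1000 = 3025.0 m

3025.0 m


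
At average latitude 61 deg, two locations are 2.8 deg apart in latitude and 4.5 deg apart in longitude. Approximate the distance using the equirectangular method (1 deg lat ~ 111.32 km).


dlat_km = 2.8 * 111.32 = 311.696
dlon_km = 4.5 * 111.32 * cos(61) ≈ 242.861
dist = sqrt(311.696^2 + 242.861^2) ≈ 395.1 km

395.1 km


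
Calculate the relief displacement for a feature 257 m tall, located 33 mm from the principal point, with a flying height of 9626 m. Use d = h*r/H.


d = h * r / H = 257 * 33 / 9626 = 0.88 mm

0.88 mm


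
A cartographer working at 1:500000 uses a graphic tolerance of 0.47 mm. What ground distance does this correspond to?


ground = 0.47 mm * 500000 / 1000 = 235.0 m

235.0 m


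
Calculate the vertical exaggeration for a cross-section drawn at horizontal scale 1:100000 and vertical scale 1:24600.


VE = horizontal_scale / vertical_scale = 100000 / 24600 ≈ 4.1

4.1x


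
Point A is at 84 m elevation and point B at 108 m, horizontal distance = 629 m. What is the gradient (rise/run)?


gradient = (108 - 84) / 629 = 24 / 629 = 0.0382

0.0382


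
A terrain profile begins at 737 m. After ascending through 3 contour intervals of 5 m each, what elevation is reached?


elevation = 737 + 3 * 5 = 752 m

752 m


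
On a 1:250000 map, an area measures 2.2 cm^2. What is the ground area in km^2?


ground_area = 2.2 * (250000/100)^2 = 13750000.0 m^2 = 13.75 km^2

13.75 km^2


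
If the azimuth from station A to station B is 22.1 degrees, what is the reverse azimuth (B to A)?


back azimuth = (22.1 + 180) mod 360 = 202.1 degrees

202.1 degrees


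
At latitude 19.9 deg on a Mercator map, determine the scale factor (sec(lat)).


SF = 1 / cos(19.9) = 1 / 0.940288 = 1.064

1.064


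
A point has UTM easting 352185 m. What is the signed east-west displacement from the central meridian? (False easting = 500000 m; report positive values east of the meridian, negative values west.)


displacement = 352185 - 500000 = -147815 m

-147815 m


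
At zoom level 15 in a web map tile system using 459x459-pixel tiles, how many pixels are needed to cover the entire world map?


tiles per axis = 2^15 = 32768
total tiles = 32768^2 = 1073741824
pixels per axis = 32768 * 459 = 15040512
total pixels = 15040512^2 = 226217001222144

226217001222144 pixels
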